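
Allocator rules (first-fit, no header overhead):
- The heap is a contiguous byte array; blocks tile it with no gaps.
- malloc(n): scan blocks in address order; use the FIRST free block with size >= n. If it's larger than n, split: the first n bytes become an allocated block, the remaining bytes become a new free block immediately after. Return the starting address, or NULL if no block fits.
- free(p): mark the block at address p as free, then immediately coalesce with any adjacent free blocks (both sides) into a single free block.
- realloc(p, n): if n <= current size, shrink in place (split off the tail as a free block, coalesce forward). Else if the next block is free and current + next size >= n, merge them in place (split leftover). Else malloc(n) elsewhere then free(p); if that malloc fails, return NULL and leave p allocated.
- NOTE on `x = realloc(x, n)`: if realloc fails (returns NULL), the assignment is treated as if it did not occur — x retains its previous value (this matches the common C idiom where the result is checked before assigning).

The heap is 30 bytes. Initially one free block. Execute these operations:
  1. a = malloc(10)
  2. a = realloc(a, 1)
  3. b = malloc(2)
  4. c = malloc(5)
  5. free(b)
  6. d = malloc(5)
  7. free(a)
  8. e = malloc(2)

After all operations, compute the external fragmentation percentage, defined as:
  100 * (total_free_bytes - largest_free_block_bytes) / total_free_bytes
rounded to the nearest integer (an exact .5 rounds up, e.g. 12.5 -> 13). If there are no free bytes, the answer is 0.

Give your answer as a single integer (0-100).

Answer: 6

Derivation:
Op 1: a = malloc(10) -> a = 0; heap: [0-9 ALLOC][10-29 FREE]
Op 2: a = realloc(a, 1) -> a = 0; heap: [0-0 ALLOC][1-29 FREE]
Op 3: b = malloc(2) -> b = 1; heap: [0-0 ALLOC][1-2 ALLOC][3-29 FREE]
Op 4: c = malloc(5) -> c = 3; heap: [0-0 ALLOC][1-2 ALLOC][3-7 ALLOC][8-29 FREE]
Op 5: free(b) -> (freed b); heap: [0-0 ALLOC][1-2 FREE][3-7 ALLOC][8-29 FREE]
Op 6: d = malloc(5) -> d = 8; heap: [0-0 ALLOC][1-2 FREE][3-7 ALLOC][8-12 ALLOC][13-29 FREE]
Op 7: free(a) -> (freed a); heap: [0-2 FREE][3-7 ALLOC][8-12 ALLOC][13-29 FREE]
Op 8: e = malloc(2) -> e = 0; heap: [0-1 ALLOC][2-2 FREE][3-7 ALLOC][8-12 ALLOC][13-29 FREE]
Free blocks: [1 17] total_free=18 largest=17 -> 100*(18-17)/18 = 100/18 ≈ 5.556 -> rounds to 6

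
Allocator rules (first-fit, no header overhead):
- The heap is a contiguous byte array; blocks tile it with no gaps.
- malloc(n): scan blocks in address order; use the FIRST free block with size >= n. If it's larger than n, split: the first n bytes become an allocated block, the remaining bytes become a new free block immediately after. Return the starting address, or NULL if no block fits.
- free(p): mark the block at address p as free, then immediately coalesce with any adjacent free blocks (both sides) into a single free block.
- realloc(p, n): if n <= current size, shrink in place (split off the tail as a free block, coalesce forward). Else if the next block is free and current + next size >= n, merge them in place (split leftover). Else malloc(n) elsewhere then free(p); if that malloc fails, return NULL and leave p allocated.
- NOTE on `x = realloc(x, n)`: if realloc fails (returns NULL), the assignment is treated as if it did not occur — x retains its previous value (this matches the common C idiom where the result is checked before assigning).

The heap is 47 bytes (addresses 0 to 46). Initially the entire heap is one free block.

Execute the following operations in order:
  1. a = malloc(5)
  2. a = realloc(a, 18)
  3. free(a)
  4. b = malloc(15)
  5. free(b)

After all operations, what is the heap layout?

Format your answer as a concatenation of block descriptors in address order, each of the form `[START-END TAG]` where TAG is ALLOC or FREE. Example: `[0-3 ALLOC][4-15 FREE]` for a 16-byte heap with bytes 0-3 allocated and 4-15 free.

Answer: [0-46 FREE]

Derivation:
Op 1: a = malloc(5) -> a = 0; heap: [0-4 ALLOC][5-46 FREE]
Op 2: a = realloc(a, 18) -> a = 0; heap: [0-17 ALLOC][18-46 FREE]
Op 3: free(a) -> (freed a); heap: [0-46 FREE]
Op 4: b = malloc(15) -> b = 0; heap: [0-14 ALLOC][15-46 FREE]
Op 5: free(b) -> (freed b); heap: [0-46 FREE]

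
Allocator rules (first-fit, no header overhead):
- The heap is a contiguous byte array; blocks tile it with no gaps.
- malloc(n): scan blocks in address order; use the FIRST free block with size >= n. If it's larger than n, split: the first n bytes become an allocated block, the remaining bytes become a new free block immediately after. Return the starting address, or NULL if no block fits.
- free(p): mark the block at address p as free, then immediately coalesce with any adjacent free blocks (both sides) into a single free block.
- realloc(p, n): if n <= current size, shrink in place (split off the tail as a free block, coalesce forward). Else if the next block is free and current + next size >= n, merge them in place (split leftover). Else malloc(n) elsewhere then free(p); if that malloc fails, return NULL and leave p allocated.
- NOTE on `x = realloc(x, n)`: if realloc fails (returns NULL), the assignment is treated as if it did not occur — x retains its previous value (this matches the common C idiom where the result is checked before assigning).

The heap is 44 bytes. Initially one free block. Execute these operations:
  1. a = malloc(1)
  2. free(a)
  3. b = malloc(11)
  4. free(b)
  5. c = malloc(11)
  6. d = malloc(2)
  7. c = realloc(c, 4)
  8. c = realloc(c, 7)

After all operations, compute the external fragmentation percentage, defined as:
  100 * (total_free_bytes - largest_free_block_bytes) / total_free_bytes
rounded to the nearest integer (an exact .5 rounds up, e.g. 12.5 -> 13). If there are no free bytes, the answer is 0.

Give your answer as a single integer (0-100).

Op 1: a = malloc(1) -> a = 0; heap: [0-0 ALLOC][1-43 FREE]
Op 2: free(a) -> (freed a); heap: [0-43 FREE]
Op 3: b = malloc(11) -> b = 0; heap: [0-10 ALLOC][11-43 FREE]
Op 4: free(b) -> (freed b); heap: [0-43 FREE]
Op 5: c = malloc(11) -> c = 0; heap: [0-10 ALLOC][11-43 FREE]
Op 6: d = malloc(2) -> d = 11; heap: [0-10 ALLOC][11-12 ALLOC][13-43 FREE]
Op 7: c = realloc(c, 4) -> c = 0; heap: [0-3 ALLOC][4-10 FREE][11-12 ALLOC][13-43 FREE]
Op 8: c = realloc(c, 7) -> c = 0; heap: [0-6 ALLOC][7-10 FREE][11-12 ALLOC][13-43 FREE]
Free blocks: [4 31] total_free=35 largest=31 -> 100*(35-31)/35 = 400/35 ≈ 11.429 -> rounds to 11

Answer: 11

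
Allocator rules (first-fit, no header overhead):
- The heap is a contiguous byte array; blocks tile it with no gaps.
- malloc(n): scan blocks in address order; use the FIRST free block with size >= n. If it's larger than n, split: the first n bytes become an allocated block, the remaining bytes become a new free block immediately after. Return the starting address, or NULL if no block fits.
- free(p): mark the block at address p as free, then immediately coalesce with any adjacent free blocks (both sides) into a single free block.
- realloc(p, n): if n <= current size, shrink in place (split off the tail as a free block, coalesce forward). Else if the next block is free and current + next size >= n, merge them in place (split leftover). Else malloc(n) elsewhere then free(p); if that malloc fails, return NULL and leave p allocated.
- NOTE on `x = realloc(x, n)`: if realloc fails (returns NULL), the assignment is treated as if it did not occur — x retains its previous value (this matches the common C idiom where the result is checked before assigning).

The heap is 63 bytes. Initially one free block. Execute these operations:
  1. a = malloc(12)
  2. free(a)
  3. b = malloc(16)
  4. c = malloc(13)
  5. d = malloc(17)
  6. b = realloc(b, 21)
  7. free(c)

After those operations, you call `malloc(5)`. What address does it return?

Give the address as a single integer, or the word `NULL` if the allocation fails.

Op 1: a = malloc(12) -> a = 0; heap: [0-11 ALLOC][12-62 FREE]
Op 2: free(a) -> (freed a); heap: [0-62 FREE]
Op 3: b = malloc(16) -> b = 0; heap: [0-15 ALLOC][16-62 FREE]
Op 4: c = malloc(13) -> c = 16; heap: [0-15 ALLOC][16-28 ALLOC][29-62 FREE]
Op 5: d = malloc(17) -> d = 29; heap: [0-15 ALLOC][16-28 ALLOC][29-45 ALLOC][46-62 FREE]
Op 6: b = realloc(b, 21) -> NULL (b unchanged); heap: [0-15 ALLOC][16-28 ALLOC][29-45 ALLOC][46-62 FREE]
Op 7: free(c) -> (freed c); heap: [0-15 ALLOC][16-28 FREE][29-45 ALLOC][46-62 FREE]
malloc(5): first-fit scan over [0-15 ALLOC][16-28 FREE][29-45 ALLOC][46-62 FREE] -> 16

Answer: 16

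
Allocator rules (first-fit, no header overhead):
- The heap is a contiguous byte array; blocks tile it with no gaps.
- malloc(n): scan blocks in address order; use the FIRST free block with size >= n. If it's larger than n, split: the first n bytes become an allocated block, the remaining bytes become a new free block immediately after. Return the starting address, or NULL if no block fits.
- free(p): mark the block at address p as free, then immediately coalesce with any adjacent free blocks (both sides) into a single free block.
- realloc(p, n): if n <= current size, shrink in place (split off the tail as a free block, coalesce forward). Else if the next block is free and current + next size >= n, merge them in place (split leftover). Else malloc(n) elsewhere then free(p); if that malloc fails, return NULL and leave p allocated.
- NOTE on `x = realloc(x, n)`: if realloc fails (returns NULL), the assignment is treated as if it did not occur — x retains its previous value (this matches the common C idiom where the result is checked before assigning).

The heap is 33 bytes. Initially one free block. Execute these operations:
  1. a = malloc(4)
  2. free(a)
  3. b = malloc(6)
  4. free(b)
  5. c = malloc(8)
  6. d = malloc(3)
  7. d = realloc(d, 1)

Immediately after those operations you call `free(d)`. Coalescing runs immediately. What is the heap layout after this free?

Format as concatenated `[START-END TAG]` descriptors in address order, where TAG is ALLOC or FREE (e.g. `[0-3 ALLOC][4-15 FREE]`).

Op 1: a = malloc(4) -> a = 0; heap: [0-3 ALLOC][4-32 FREE]
Op 2: free(a) -> (freed a); heap: [0-32 FREE]
Op 3: b = malloc(6) -> b = 0; heap: [0-5 ALLOC][6-32 FREE]
Op 4: free(b) -> (freed b); heap: [0-32 FREE]
Op 5: c = malloc(8) -> c = 0; heap: [0-7 ALLOC][8-32 FREE]
Op 6: d = malloc(3) -> d = 8; heap: [0-7 ALLOC][8-10 ALLOC][11-32 FREE]
Op 7: d = realloc(d, 1) -> d = 8; heap: [0-7 ALLOC][8-8 ALLOC][9-32 FREE]
free(d): d = 8 -> block [8-8 ALLOC]; mark free, coalesce with adjacent free neighbors -> [0-7 ALLOC][8-32 FREE]

Answer: [0-7 ALLOC][8-32 FREE]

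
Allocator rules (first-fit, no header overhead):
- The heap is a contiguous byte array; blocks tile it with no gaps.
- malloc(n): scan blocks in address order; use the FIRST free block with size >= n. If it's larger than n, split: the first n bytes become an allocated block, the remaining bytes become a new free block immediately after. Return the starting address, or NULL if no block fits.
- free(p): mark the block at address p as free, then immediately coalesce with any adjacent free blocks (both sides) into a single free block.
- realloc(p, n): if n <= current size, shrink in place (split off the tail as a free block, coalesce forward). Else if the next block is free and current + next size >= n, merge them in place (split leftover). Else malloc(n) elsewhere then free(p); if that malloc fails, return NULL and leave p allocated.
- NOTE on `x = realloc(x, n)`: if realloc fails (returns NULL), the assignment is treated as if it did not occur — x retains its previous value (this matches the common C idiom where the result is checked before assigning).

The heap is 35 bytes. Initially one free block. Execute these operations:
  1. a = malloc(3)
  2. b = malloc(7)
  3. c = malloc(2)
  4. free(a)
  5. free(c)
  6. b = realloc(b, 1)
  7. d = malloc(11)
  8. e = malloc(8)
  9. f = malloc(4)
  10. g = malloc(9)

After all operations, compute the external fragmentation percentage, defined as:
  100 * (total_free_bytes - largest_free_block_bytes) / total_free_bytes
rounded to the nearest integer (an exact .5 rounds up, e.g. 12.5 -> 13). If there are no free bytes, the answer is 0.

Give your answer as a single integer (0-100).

Answer: 27

Derivation:
Op 1: a = malloc(3) -> a = 0; heap: [0-2 ALLOC][3-34 FREE]
Op 2: b = malloc(7) -> b = 3; heap: [0-2 ALLOC][3-9 ALLOC][10-34 FREE]
Op 3: c = malloc(2) -> c = 10; heap: [0-2 ALLOC][3-9 ALLOC][10-11 ALLOC][12-34 FREE]
Op 4: free(a) -> (freed a); heap: [0-2 FREE][3-9 ALLOC][10-11 ALLOC][12-34 FREE]
Op 5: free(c) -> (freed c); heap: [0-2 FREE][3-9 ALLOC][10-34 FREE]
Op 6: b = realloc(b, 1) -> b = 3; heap: [0-2 FREE][3-3 ALLOC][4-34 FREE]
Op 7: d = malloc(11) -> d = 4; heap: [0-2 FREE][3-3 ALLOC][4-14 ALLOC][15-34 FREE]
Op 8: e = malloc(8) -> e = 15; heap: [0-2 FREE][3-3 ALLOC][4-14 ALLOC][15-22 ALLOC][23-34 FREE]
Op 9: f = malloc(4) -> f = 23; heap: [0-2 FREE][3-3 ALLOC][4-14 ALLOC][15-22 ALLOC][23-26 ALLOC][27-34 FREE]
Op 10: g = malloc(9) -> g = NULL; heap: [0-2 FREE][3-3 ALLOC][4-14 ALLOC][15-22 ALLOC][23-26 ALLOC][27-34 FREE]
Free blocks: [3 8] total_free=11 largest=8 -> 100*(11-8)/11 = 300/11 ≈ 27.273 -> rounds to 27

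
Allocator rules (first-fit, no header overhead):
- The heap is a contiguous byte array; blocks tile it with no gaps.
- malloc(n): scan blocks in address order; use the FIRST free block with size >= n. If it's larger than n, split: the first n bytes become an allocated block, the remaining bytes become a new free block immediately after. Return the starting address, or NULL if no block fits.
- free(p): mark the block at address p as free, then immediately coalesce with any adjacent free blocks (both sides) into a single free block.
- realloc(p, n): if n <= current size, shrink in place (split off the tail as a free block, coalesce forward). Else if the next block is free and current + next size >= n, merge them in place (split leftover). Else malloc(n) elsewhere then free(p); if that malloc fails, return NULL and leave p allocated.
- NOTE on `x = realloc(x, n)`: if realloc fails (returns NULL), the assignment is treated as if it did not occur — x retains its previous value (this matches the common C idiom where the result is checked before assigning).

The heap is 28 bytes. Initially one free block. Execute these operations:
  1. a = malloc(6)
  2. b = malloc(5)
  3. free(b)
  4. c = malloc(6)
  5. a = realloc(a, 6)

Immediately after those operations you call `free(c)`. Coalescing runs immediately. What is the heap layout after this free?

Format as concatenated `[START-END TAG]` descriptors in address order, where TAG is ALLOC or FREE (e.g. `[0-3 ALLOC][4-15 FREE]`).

Answer: [0-5 ALLOC][6-27 FREE]

Derivation:
Op 1: a = malloc(6) -> a = 0; heap: [0-5 ALLOC][6-27 FREE]
Op 2: b = malloc(5) -> b = 6; heap: [0-5 ALLOC][6-10 ALLOC][11-27 FREE]
Op 3: free(b) -> (freed b); heap: [0-5 ALLOC][6-27 FREE]
Op 4: c = malloc(6) -> c = 6; heap: [0-5 ALLOC][6-11 ALLOC][12-27 FREE]
Op 5: a = realloc(a, 6) -> a = 0; heap: [0-5 ALLOC][6-11 ALLOC][12-27 FREE]
free(c): c = 6 -> block [6-11 ALLOC]; mark free, coalesce with adjacent free neighbors -> [0-5 ALLOC][6-27 FREE]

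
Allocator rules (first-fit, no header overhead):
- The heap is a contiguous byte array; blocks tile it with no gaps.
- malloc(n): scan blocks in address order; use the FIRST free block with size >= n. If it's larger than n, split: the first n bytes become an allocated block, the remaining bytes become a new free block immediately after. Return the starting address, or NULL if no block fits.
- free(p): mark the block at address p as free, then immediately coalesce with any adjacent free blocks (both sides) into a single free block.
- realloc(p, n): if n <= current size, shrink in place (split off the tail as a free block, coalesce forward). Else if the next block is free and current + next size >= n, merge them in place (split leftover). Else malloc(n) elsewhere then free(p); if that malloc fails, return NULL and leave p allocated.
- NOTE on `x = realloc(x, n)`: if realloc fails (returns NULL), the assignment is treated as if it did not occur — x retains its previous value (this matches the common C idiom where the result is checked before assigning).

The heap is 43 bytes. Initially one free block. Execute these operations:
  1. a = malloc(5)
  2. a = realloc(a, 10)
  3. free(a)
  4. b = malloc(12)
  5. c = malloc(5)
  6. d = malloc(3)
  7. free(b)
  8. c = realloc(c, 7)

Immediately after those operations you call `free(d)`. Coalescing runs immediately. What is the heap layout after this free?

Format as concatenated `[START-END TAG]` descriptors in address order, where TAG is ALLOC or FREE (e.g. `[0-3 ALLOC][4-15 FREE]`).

Answer: [0-6 ALLOC][7-42 FREE]

Derivation:
Op 1: a = malloc(5) -> a = 0; heap: [0-4 ALLOC][5-42 FREE]
Op 2: a = realloc(a, 10) -> a = 0; heap: [0-9 ALLOC][10-42 FREE]
Op 3: free(a) -> (freed a); heap: [0-42 FREE]
Op 4: b = malloc(12) -> b = 0; heap: [0-11 ALLOC][12-42 FREE]
Op 5: c = malloc(5) -> c = 12; heap: [0-11 ALLOC][12-16 ALLOC][17-42 FREE]
Op 6: d = malloc(3) -> d = 17; heap: [0-11 ALLOC][12-16 ALLOC][17-19 ALLOC][20-42 FREE]
Op 7: free(b) -> (freed b); heap: [0-11 FREE][12-16 ALLOC][17-19 ALLOC][20-42 FREE]
Op 8: c = realloc(c, 7) -> c = 0; heap: [0-6 ALLOC][7-16 FREE][17-19 ALLOC][20-42 FREE]
free(d): d = 17 -> block [17-19 ALLOC]; mark free, coalesce with adjacent free neighbors -> [0-6 ALLOC][7-42 FREE]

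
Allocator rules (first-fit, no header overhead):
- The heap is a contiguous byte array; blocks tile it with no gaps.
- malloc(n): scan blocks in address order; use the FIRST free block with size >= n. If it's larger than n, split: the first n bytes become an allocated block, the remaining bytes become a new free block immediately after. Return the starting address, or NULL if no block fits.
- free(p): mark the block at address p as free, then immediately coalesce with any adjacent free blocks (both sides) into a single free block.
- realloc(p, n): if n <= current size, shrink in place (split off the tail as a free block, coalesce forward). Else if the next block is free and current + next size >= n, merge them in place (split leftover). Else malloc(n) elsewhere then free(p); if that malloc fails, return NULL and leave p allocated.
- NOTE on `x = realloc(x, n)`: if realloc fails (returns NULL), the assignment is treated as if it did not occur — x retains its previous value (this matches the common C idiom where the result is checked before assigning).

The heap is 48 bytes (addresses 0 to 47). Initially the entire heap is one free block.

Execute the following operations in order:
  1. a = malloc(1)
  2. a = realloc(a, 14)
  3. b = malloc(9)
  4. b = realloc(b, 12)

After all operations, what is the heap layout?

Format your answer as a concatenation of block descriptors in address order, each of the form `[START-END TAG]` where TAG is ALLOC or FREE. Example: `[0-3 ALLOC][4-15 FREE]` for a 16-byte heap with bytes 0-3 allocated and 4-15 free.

Op 1: a = malloc(1) -> a = 0; heap: [0-0 ALLOC][1-47 FREE]
Op 2: a = realloc(a, 14) -> a = 0; heap: [0-13 ALLOC][14-47 FREE]
Op 3: b = malloc(9) -> b = 14; heap: [0-13 ALLOC][14-22 ALLOC][23-47 FREE]
Op 4: b = realloc(b, 12) -> b = 14; heap: [0-13 ALLOC][14-25 ALLOC][26-47 FREE]

Answer: [0-13 ALLOC][14-25 ALLOC][26-47 FREE]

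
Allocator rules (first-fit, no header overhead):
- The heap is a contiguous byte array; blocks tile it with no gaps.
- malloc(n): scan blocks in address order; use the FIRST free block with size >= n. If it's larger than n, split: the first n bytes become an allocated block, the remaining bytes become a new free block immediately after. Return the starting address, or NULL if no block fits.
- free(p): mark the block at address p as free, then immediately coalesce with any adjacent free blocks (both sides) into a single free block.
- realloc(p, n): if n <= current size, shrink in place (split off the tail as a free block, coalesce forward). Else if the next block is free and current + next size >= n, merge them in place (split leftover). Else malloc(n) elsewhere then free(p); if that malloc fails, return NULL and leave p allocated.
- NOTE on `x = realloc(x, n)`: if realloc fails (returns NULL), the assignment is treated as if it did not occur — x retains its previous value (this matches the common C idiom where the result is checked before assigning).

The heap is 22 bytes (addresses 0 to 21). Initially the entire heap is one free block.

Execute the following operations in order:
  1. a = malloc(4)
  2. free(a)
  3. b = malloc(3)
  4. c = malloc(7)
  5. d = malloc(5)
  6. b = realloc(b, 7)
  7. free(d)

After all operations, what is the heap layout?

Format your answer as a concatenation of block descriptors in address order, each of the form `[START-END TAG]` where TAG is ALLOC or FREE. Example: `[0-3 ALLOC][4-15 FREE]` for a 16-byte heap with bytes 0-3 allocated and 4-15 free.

Answer: [0-2 FREE][3-9 ALLOC][10-14 FREE][15-21 ALLOC]

Derivation:
Op 1: a = malloc(4) -> a = 0; heap: [0-3 ALLOC][4-21 FREE]
Op 2: free(a) -> (freed a); heap: [0-21 FREE]
Op 3: b = malloc(3) -> b = 0; heap: [0-2 ALLOC][3-21 FREE]
Op 4: c = malloc(7) -> c = 3; heap: [0-2 ALLOC][3-9 ALLOC][10-21 FREE]
Op 5: d = malloc(5) -> d = 10; heap: [0-2 ALLOC][3-9 ALLOC][10-14 ALLOC][15-21 FREE]
Op 6: b = realloc(b, 7) -> b = 15; heap: [0-2 FREE][3-9 ALLOC][10-14 ALLOC][15-21 ALLOC]
Op 7: free(d) -> (freed d); heap: [0-2 FREE][3-9 ALLOC][10-14 FREE][15-21 ALLOC]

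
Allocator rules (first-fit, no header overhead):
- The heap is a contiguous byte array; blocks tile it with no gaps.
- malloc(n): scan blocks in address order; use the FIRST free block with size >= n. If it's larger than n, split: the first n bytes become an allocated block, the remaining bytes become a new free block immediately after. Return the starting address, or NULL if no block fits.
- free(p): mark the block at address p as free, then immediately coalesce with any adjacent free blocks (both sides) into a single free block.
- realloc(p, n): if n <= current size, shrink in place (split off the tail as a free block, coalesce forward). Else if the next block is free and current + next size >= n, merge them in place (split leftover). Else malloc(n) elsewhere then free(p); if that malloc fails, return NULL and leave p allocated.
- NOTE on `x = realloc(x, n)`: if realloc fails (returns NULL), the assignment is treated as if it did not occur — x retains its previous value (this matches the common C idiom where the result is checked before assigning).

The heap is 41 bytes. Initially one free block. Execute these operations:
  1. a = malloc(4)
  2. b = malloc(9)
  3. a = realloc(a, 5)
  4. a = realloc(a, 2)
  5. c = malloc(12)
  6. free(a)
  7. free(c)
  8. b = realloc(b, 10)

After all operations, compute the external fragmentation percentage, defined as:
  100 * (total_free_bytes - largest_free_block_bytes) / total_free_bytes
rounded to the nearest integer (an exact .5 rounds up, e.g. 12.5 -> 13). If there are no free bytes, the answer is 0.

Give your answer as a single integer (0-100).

Answer: 13

Derivation:
Op 1: a = malloc(4) -> a = 0; heap: [0-3 ALLOC][4-40 FREE]
Op 2: b = malloc(9) -> b = 4; heap: [0-3 ALLOC][4-12 ALLOC][13-40 FREE]
Op 3: a = realloc(a, 5) -> a = 13; heap: [0-3 FREE][4-12 ALLOC][13-17 ALLOC][18-40 FREE]
Op 4: a = realloc(a, 2) -> a = 13; heap: [0-3 FREE][4-12 ALLOC][13-14 ALLOC][15-40 FREE]
Op 5: c = malloc(12) -> c = 15; heap: [0-3 FREE][4-12 ALLOC][13-14 ALLOC][15-26 ALLOC][27-40 FREE]
Op 6: free(a) -> (freed a); heap: [0-3 FREE][4-12 ALLOC][13-14 FREE][15-26 ALLOC][27-40 FREE]
Op 7: free(c) -> (freed c); heap: [0-3 FREE][4-12 ALLOC][13-40 FREE]
Op 8: b = realloc(b, 10) -> b = 4; heap: [0-3 FREE][4-13 ALLOC][14-40 FREE]
Free blocks: [4 27] total_free=31 largest=27 -> 100*(31-27)/31 = 400/31 ≈ 12.903 -> rounds to 13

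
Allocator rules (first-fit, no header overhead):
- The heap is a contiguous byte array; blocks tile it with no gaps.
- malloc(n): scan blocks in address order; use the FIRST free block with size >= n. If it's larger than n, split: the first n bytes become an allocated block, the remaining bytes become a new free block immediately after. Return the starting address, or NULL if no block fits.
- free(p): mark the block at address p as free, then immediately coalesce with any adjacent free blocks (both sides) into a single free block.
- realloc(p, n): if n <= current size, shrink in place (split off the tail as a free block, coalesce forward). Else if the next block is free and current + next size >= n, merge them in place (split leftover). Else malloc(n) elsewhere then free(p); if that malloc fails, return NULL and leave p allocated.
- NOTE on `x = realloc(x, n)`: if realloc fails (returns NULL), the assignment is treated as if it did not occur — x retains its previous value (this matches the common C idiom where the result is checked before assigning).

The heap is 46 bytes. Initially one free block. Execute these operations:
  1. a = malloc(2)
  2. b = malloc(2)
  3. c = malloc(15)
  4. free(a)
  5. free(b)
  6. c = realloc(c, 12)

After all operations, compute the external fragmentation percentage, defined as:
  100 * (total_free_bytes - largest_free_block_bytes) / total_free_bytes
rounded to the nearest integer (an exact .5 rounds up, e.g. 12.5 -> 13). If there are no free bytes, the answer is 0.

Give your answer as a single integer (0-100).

Answer: 12

Derivation:
Op 1: a = malloc(2) -> a = 0; heap: [0-1 ALLOC][2-45 FREE]
Op 2: b = malloc(2) -> b = 2; heap: [0-1 ALLOC][2-3 ALLOC][4-45 FREE]
Op 3: c = malloc(15) -> c = 4; heap: [0-1 ALLOC][2-3 ALLOC][4-18 ALLOC][19-45 FREE]
Op 4: free(a) -> (freed a); heap: [0-1 FREE][2-3 ALLOC][4-18 ALLOC][19-45 FREE]
Op 5: free(b) -> (freed b); heap: [0-3 FREE][4-18 ALLOC][19-45 FREE]
Op 6: c = realloc(c, 12) -> c = 4; heap: [0-3 FREE][4-15 ALLOC][16-45 FREE]
Free blocks: [4 30] total_free=34 largest=30 -> 100*(34-30)/34 = 400/34 ≈ 11.765 -> rounds to 12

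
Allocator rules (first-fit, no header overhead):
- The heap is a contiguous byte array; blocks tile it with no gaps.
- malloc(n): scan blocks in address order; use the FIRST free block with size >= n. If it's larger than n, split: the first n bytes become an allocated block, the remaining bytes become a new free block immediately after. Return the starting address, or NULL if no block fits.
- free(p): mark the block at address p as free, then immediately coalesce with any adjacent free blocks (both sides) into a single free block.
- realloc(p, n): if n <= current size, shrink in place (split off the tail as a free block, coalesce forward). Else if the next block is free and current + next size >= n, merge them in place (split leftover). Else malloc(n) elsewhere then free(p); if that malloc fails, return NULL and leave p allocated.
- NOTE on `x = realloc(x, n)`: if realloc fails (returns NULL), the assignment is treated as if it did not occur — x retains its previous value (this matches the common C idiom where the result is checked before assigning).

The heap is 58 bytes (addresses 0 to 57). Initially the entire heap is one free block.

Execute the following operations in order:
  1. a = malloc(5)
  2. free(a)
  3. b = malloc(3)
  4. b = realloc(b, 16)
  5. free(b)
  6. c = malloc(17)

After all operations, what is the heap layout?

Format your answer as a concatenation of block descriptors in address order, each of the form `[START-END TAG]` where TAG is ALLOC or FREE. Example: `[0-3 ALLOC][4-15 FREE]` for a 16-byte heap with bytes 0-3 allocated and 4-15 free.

Op 1: a = malloc(5) -> a = 0; heap: [0-4 ALLOC][5-57 FREE]
Op 2: free(a) -> (freed a); heap: [0-57 FREE]
Op 3: b = malloc(3) -> b = 0; heap: [0-2 ALLOC][3-57 FREE]
Op 4: b = realloc(b, 16) -> b = 0; heap: [0-15 ALLOC][16-57 FREE]
Op 5: free(b) -> (freed b); heap: [0-57 FREE]
Op 6: c = malloc(17) -> c = 0; heap: [0-16 ALLOC][17-57 FREE]

Answer: [0-16 ALLOC][17-57 FREE]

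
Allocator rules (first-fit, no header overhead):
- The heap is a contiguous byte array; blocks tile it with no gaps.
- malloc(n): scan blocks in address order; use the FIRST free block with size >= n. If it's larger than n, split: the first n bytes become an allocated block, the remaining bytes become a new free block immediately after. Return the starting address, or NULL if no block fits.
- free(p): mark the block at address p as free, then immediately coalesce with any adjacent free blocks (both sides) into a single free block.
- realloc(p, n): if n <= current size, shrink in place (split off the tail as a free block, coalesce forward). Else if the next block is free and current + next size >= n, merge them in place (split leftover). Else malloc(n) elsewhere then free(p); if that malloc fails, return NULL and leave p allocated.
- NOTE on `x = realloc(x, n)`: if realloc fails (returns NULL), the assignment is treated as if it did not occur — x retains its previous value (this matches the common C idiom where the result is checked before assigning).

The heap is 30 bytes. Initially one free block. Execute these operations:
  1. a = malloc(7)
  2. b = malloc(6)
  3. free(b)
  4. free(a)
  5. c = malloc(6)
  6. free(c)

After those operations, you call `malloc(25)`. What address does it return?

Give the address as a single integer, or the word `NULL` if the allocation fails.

Answer: 0

Derivation:
Op 1: a = malloc(7) -> a = 0; heap: [0-6 ALLOC][7-29 FREE]
Op 2: b = malloc(6) -> b = 7; heap: [0-6 ALLOC][7-12 ALLOC][13-29 FREE]
Op 3: free(b) -> (freed b); heap: [0-6 ALLOC][7-29 FREE]
Op 4: free(a) -> (freed a); heap: [0-29 FREE]
Op 5: c = malloc(6) -> c = 0; heap: [0-5 ALLOC][6-29 FREE]
Op 6: free(c) -> (freed c); heap: [0-29 FREE]
malloc(25): first-fit scan over [0-29 FREE] -> 0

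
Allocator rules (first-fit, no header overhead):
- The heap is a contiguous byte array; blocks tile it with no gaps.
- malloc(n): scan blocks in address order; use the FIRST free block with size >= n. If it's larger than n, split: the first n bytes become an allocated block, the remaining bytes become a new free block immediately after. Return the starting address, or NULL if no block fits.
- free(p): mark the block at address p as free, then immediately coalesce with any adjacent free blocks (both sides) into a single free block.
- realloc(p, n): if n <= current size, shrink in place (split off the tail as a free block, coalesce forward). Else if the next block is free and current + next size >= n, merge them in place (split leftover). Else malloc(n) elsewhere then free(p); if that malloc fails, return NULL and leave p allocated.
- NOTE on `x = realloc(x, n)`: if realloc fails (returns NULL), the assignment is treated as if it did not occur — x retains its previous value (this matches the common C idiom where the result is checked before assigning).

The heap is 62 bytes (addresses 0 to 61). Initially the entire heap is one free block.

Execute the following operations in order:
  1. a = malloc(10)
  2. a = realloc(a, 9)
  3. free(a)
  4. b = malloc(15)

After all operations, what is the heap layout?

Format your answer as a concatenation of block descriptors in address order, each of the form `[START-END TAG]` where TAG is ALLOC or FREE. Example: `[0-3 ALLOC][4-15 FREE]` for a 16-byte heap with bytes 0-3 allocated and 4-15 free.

Op 1: a = malloc(10) -> a = 0; heap: [0-9 ALLOC][10-61 FREE]
Op 2: a = realloc(a, 9) -> a = 0; heap: [0-8 ALLOC][9-61 FREE]
Op 3: free(a) -> (freed a); heap: [0-61 FREE]
Op 4: b = malloc(15) -> b = 0; heap: [0-14 ALLOC][15-61 FREE]

Answer: [0-14 ALLOC][15-61 FREE]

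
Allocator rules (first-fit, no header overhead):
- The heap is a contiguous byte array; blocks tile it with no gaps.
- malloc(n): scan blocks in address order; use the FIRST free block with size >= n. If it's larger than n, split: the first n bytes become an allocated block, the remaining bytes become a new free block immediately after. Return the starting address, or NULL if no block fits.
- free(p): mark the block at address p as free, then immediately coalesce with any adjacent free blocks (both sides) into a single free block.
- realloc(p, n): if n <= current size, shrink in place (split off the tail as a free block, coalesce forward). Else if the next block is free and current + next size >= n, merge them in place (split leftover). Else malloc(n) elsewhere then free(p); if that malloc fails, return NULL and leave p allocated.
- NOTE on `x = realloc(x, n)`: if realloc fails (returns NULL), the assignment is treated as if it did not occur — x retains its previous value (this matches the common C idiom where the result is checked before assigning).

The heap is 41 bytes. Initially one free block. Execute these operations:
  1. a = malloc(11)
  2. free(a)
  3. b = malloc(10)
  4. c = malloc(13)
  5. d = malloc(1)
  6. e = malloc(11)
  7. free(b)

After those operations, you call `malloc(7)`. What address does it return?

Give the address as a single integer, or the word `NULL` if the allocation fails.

Answer: 0

Derivation:
Op 1: a = malloc(11) -> a = 0; heap: [0-10 ALLOC][11-40 FREE]
Op 2: free(a) -> (freed a); heap: [0-40 FREE]
Op 3: b = malloc(10) -> b = 0; heap: [0-9 ALLOC][10-40 FREE]
Op 4: c = malloc(13) -> c = 10; heap: [0-9 ALLOC][10-22 ALLOC][23-40 FREE]
Op 5: d = malloc(1) -> d = 23; heap: [0-9 ALLOC][10-22 ALLOC][23-23 ALLOC][24-40 FREE]
Op 6: e = malloc(11) -> e = 24; heap: [0-9 ALLOC][10-22 ALLOC][23-23 ALLOC][24-34 ALLOC][35-40 FREE]
Op 7: free(b) -> (freed b); heap: [0-9 FREE][10-22 ALLOC][23-23 ALLOC][24-34 ALLOC][35-40 FREE]
malloc(7): first-fit scan over [0-9 FREE][10-22 ALLOC][23-23 ALLOC][24-34 ALLOC][35-40 FREE] -> 0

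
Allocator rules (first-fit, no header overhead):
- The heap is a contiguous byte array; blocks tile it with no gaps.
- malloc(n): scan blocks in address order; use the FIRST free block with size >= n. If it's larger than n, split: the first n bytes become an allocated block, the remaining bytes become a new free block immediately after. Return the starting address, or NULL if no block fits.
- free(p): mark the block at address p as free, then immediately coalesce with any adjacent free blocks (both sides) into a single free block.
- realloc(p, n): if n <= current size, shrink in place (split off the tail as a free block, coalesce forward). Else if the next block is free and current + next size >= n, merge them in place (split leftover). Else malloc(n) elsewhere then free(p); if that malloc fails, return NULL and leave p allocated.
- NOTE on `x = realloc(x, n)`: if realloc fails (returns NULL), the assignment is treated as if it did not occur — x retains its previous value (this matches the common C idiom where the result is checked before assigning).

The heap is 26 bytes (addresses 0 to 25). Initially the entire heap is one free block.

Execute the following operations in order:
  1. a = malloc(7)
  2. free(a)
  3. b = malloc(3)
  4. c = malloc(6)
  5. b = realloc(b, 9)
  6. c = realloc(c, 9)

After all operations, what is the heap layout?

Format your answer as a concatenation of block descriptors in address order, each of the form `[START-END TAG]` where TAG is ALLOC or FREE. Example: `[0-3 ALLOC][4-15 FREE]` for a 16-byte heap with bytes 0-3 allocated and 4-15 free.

Op 1: a = malloc(7) -> a = 0; heap: [0-6 ALLOC][7-25 FREE]
Op 2: free(a) -> (freed a); heap: [0-25 FREE]
Op 3: b = malloc(3) -> b = 0; heap: [0-2 ALLOC][3-25 FREE]
Op 4: c = malloc(6) -> c = 3; heap: [0-2 ALLOC][3-8 ALLOC][9-25 FREE]
Op 5: b = realloc(b, 9) -> b = 9; heap: [0-2 FREE][3-8 ALLOC][9-17 ALLOC][18-25 FREE]
Op 6: c = realloc(c, 9) -> NULL (c unchanged); heap: [0-2 FREE][3-8 ALLOC][9-17 ALLOC][18-25 FREE]

Answer: [0-2 FREE][3-8 ALLOC][9-17 ALLOC][18-25 FREE]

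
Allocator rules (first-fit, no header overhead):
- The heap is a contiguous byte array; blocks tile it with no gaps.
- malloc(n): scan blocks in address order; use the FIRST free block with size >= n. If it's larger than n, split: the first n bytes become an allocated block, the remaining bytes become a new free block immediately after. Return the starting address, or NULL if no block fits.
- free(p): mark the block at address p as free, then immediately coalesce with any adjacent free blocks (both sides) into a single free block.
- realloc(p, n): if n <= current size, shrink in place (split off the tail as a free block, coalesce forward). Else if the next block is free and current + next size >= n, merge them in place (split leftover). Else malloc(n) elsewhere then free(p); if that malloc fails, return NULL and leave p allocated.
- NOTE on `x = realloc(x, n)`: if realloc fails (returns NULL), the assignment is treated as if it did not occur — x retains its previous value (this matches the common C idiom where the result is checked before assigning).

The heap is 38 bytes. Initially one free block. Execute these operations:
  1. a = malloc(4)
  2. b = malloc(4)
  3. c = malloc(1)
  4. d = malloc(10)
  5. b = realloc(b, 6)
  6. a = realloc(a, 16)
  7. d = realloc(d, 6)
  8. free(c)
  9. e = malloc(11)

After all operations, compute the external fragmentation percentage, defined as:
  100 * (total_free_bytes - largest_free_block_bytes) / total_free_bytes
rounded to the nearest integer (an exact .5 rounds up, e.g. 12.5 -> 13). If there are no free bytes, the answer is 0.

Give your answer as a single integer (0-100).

Op 1: a = malloc(4) -> a = 0; heap: [0-3 ALLOC][4-37 FREE]
Op 2: b = malloc(4) -> b = 4; heap: [0-3 ALLOC][4-7 ALLOC][8-37 FREE]
Op 3: c = malloc(1) -> c = 8; heap: [0-3 ALLOC][4-7 ALLOC][8-8 ALLOC][9-37 FREE]
Op 4: d = malloc(10) -> d = 9; heap: [0-3 ALLOC][4-7 ALLOC][8-8 ALLOC][9-18 ALLOC][19-37 FREE]
Op 5: b = realloc(b, 6) -> b = 19; heap: [0-3 ALLOC][4-7 FREE][8-8 ALLOC][9-18 ALLOC][19-24 ALLOC][25-37 FREE]
Op 6: a = realloc(a, 16) -> NULL (a unchanged); heap: [0-3 ALLOC][4-7 FREE][8-8 ALLOC][9-18 ALLOC][19-24 ALLOC][25-37 FREE]
Op 7: d = realloc(d, 6) -> d = 9; heap: [0-3 ALLOC][4-7 FREE][8-8 ALLOC][9-14 ALLOC][15-18 FREE][19-24 ALLOC][25-37 FREE]
Op 8: free(c) -> (freed c); heap: [0-3 ALLOC][4-8 FREE][9-14 ALLOC][15-18 FREE][19-24 ALLOC][25-37 FREE]
Op 9: e = malloc(11) -> e = 25; heap: [0-3 ALLOC][4-8 FREE][9-14 ALLOC][15-18 FREE][19-24 ALLOC][25-35 ALLOC][36-37 FREE]
Free blocks: [5 4 2] total_free=11 largest=5 -> 100*(11-5)/11 = 600/11 ≈ 54.545 -> rounds to 55

Answer: 55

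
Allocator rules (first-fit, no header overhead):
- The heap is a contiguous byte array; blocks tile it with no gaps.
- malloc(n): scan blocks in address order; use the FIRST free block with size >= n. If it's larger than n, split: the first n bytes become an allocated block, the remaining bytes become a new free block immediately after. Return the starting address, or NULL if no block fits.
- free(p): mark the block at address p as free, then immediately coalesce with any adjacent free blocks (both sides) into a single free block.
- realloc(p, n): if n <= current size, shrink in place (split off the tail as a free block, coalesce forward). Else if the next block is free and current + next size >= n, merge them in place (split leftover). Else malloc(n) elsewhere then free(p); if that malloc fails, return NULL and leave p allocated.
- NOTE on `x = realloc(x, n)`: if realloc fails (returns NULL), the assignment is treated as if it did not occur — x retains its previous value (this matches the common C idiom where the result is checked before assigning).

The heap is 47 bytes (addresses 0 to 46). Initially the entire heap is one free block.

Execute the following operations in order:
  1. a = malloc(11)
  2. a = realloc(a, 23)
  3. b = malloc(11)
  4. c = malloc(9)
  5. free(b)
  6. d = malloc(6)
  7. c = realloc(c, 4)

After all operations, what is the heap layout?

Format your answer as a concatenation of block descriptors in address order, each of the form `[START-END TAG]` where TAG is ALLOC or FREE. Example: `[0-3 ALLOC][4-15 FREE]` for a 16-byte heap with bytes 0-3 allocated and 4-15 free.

Answer: [0-22 ALLOC][23-28 ALLOC][29-33 FREE][34-37 ALLOC][38-46 FREE]

Derivation:
Op 1: a = malloc(11) -> a = 0; heap: [0-10 ALLOC][11-46 FREE]
Op 2: a = realloc(a, 23) -> a = 0; heap: [0-22 ALLOC][23-46 FREE]
Op 3: b = malloc(11) -> b = 23; heap: [0-22 ALLOC][23-33 ALLOC][34-46 FREE]
Op 4: c = malloc(9) -> c = 34; heap: [0-22 ALLOC][23-33 ALLOC][34-42 ALLOC][43-46 FREE]
Op 5: free(b) -> (freed b); heap: [0-22 ALLOC][23-33 FREE][34-42 ALLOC][43-46 FREE]
Op 6: d = malloc(6) -> d = 23; heap: [0-22 ALLOC][23-28 ALLOC][29-33 FREE][34-42 ALLOC][43-46 FREE]
Op 7: c = realloc(c, 4) -> c = 34; heap: [0-22 ALLOC][23-28 ALLOC][29-33 FREE][34-37 ALLOC][38-46 FREE]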